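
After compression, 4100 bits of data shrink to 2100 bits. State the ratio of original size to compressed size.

Compression ratio = Original / Compressed
= 4100 / 2100 = 1.95:1


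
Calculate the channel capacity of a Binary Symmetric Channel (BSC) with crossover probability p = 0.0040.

For BSC with error probability p:
C = 1 - H(p) where H(p) is binary entropy
H(0.0040) = -0.0040 × log₂(0.0040) - 0.9960 × log₂(0.9960)
H(p) = 0.0376
C = 1 - 0.0376 = 0.9624 bits/use


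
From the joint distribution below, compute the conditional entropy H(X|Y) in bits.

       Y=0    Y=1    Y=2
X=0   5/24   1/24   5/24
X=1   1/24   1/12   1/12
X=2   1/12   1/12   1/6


H(X|Y) = Σ_y p(y) H(X|Y=y)
  p(Y=0) = 1/3, H(X|Y=0) = 1.2988
  p(Y=1) = 5/24, H(X|Y=1) = 1.5219
  p(Y=2) = 11/24, H(X|Y=2) = 1.4949
H(X|Y) = 0.3333×1.2988 + 0.2083×1.5219 + 0.4583×1.4949 = 1.4352 bits


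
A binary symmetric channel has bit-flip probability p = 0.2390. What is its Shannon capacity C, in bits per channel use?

For BSC with error probability p:
C = 1 - H(p) where H(p) is binary entropy
H(0.2390) = -0.2390 × log₂(0.2390) - 0.7610 × log₂(0.7610)
H(p) = 0.7934
C = 1 - 0.7934 = 0.2066 bits/use


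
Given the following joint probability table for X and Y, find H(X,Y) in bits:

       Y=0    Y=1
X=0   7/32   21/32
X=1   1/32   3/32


H(X,Y) = -Σ p(x,y) log₂ p(x,y)
  p(0,0)=7/32: -0.2188 × log₂(0.2188) = 0.4796
  p(0,1)=21/32: -0.6562 × log₂(0.6562) = 0.3988
  p(1,0)=1/32: -0.0312 × log₂(0.0312) = 0.1562
  p(1,1)=3/32: -0.0938 × log₂(0.0938) = 0.3202
H(X,Y) = 1.3548 bits


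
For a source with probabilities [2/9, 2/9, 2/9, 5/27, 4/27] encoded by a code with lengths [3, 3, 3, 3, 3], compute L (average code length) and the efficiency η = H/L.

Average length L = Σ p_i × l_i = 3.0000 bits
Entropy H = 2.3053 bits
Efficiency η = H/L × 100% = 76.84%


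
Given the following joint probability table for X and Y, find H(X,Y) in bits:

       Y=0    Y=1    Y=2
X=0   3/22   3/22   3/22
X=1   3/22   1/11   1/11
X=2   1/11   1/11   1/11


H(X,Y) = -Σ p(x,y) log₂ p(x,y)
  p(0,0)=3/22: -0.1364 × log₂(0.1364) = 0.3920
  p(0,1)=3/22: -0.1364 × log₂(0.1364) = 0.3920
  p(0,2)=3/22: -0.1364 × log₂(0.1364) = 0.3920
  p(1,0)=3/22: -0.1364 × log₂(0.1364) = 0.3920
  p(1,1)=1/11: -0.0909 × log₂(0.0909) = 0.3145
  p(1,2)=1/11: -0.0909 × log₂(0.0909) = 0.3145
  p(2,0)=1/11: -0.0909 × log₂(0.0909) = 0.3145
  p(2,1)=1/11: -0.0909 × log₂(0.0909) = 0.3145
  p(2,2)=1/11: -0.0909 × log₂(0.0909) = 0.3145
H(X,Y) = 3.1404 bits


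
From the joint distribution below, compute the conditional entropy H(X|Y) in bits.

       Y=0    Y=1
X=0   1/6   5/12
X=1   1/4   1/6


H(X|Y) = Σ_y p(y) H(X|Y=y)
  p(Y=0) = 5/12, H(X|Y=0) = 0.9710
  p(Y=1) = 7/12, H(X|Y=1) = 0.8631
H(X|Y) = 0.4167×0.9710 + 0.5833×0.8631 = 0.9080 bits


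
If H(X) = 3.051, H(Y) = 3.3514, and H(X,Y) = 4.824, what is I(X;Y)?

I(X;Y) = H(X) + H(Y) - H(X,Y)
I(X;Y) = 3.051 + 3.3514 - 4.824 = 1.5784 bits


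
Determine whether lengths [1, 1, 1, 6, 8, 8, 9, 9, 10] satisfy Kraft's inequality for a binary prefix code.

Kraft inequality: Σ 2^(-l_i) ≤ 1 for prefix-free code
Calculating: 2^(-1) + 2^(-1) + 2^(-1) + 2^(-6) + 2^(-8) + 2^(-8) + 2^(-9) + 2^(-9) + 2^(-10)
= 0.5 + 0.5 + 0.5 + 0.015625 + 0.00390625 + 0.00390625 + 0.001953125 + 0.001953125 + 0.0009765625
= 1.5283
Since 1.5283 > 1, prefix-free code does not exist


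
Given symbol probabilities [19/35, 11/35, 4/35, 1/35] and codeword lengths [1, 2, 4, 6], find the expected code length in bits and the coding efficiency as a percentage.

Average length L = Σ p_i × l_i = 1.8000 bits
Entropy H = 1.5074 bits
Efficiency η = H/L × 100% = 83.75%


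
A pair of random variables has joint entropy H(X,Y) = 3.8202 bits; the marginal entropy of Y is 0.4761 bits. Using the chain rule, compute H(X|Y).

Chain rule: H(X,Y) = H(X|Y) + H(Y)
H(X|Y) = H(X,Y) - H(Y) = 3.8202 - 0.4761 = 3.3441 bits


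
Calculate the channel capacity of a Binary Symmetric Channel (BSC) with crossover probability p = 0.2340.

For BSC with error probability p:
C = 1 - H(p) where H(p) is binary entropy
H(0.2340) = -0.2340 × log₂(0.2340) - 0.7660 × log₂(0.7660)
H(p) = 0.7849
C = 1 - 0.7849 = 0.2151 bits/use


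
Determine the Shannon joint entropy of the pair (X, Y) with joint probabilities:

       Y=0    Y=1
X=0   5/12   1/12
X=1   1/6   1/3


H(X,Y) = -Σ p(x,y) log₂ p(x,y)
  p(0,0)=5/12: -0.4167 × log₂(0.4167) = 0.5263
  p(0,1)=1/12: -0.0833 × log₂(0.0833) = 0.2987
  p(1,0)=1/6: -0.1667 × log₂(0.1667) = 0.4308
  p(1,1)=1/3: -0.3333 × log₂(0.3333) = 0.5283
H(X,Y) = 1.7842 bits


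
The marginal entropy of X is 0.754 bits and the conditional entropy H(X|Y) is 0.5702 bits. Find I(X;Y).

I(X;Y) = H(X) - H(X|Y)
I(X;Y) = 0.754 - 0.5702 = 0.1838 bits


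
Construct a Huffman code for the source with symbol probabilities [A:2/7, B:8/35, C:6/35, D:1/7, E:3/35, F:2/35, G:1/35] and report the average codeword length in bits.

Huffman tree construction:
Combine smallest probabilities repeatedly
Resulting codes:
  A: 10 (length 2)
  B: 01 (length 2)
  C: 111 (length 3)
  D: 110 (length 3)
  E: 000 (length 3)
  F: 0011 (length 4)
  G: 0010 (length 4)
Average length = Σ p(s) × length(s) = 2.5714 bits


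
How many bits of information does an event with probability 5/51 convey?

Information content I(x) = -log₂(p(x))
I = -log₂(5/51) = -log₂(0.0980)
I = 3.3505 bits


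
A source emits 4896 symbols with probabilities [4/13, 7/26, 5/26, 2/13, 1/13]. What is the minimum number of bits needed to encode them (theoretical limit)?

Entropy H = 2.1904 bits/symbol
Minimum bits = H × n = 2.1904 × 4896
= 10724.18 bits


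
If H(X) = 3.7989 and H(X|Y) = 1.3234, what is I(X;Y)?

I(X;Y) = H(X) - H(X|Y)
I(X;Y) = 3.7989 - 1.3234 = 2.4755 bits


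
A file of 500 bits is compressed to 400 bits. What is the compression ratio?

Compression ratio = Original / Compressed
= 500 / 400 = 1.25:1


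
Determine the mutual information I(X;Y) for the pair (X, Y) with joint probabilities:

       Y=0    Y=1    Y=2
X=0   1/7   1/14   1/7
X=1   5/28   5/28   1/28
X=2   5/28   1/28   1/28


H(X) = 1.5601, H(Y) = 1.4926, H(X,Y) = 2.9206
I(X;Y) = H(X) + H(Y) - H(X,Y) = 0.1321 bits


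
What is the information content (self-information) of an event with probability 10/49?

Information content I(x) = -log₂(p(x))
I = -log₂(10/49) = -log₂(0.2041)
I = 2.2928 bits


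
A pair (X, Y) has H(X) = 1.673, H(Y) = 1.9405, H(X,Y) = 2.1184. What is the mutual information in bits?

I(X;Y) = H(X) + H(Y) - H(X,Y)
I(X;Y) = 1.673 + 1.9405 - 2.1184 = 1.4951 bits


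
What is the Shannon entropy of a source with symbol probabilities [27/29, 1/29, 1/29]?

H(X) = -Σ p(x) log₂ p(x)
  -27/29 × log₂(27/29) = 0.0960
  -1/29 × log₂(1/29) = 0.1675
  -1/29 × log₂(1/29) = 0.1675
H(X) = 0.4310 bits


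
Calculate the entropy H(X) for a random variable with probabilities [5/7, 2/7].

H(X) = -Σ p(x) log₂ p(x)
  -5/7 × log₂(5/7) = 0.3467
  -2/7 × log₂(2/7) = 0.5164
H(X) = 0.8631 bits


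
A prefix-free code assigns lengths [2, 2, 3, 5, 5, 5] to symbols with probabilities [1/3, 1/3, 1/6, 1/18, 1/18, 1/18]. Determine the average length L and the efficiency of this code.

Average length L = Σ p_i × l_i = 2.6667 bits
Entropy H = 2.1825 bits
Efficiency η = H/L × 100% = 81.84%


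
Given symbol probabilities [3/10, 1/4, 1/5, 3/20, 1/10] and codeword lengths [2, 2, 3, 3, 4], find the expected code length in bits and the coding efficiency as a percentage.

Average length L = Σ p_i × l_i = 2.5500 bits
Entropy H = 2.2282 bits
Efficiency η = H/L × 100% = 87.38%


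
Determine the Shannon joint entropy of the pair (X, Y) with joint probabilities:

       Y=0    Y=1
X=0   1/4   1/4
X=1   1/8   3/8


H(X,Y) = -Σ p(x,y) log₂ p(x,y)
  p(0,0)=1/4: -0.2500 × log₂(0.2500) = 0.5000
  p(0,1)=1/4: -0.2500 × log₂(0.2500) = 0.5000
  p(1,0)=1/8: -0.1250 × log₂(0.1250) = 0.3750
  p(1,1)=3/8: -0.3750 × log₂(0.3750) = 0.5306
H(X,Y) = 1.9056 bits


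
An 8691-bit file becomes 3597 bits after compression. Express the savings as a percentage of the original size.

Space savings = (1 - Compressed/Original) × 100%
= (1 - 3597/8691) × 100%
= 58.61%


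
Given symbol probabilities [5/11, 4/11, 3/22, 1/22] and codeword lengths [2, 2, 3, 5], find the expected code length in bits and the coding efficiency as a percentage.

Average length L = Σ p_i × l_i = 2.2727 bits
Entropy H = 1.6424 bits
Efficiency η = H/L × 100% = 72.27%


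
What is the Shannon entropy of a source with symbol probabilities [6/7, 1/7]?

H(X) = -Σ p(x) log₂ p(x)
  -6/7 × log₂(6/7) = 0.1906
  -1/7 × log₂(1/7) = 0.4011
H(X) = 0.5917 bits


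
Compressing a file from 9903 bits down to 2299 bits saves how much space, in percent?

Space savings = (1 - Compressed/Original) × 100%
= (1 - 2299/9903) × 100%
= 76.78%


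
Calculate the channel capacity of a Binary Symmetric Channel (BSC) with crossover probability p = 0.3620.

For BSC with error probability p:
C = 1 - H(p) where H(p) is binary entropy
H(0.3620) = -0.3620 × log₂(0.3620) - 0.6380 × log₂(0.6380)
H(p) = 0.9443
C = 1 - 0.9443 = 0.0557 bits/use


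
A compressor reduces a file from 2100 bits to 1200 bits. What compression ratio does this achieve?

Compression ratio = Original / Compressed
= 2100 / 1200 = 1.75:1


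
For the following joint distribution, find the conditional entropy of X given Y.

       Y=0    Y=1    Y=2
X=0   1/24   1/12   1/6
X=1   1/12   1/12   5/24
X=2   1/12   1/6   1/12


H(X|Y) = Σ_y p(y) H(X|Y=y)
  p(Y=0) = 5/24, H(X|Y=0) = 1.5219
  p(Y=1) = 1/3, H(X|Y=1) = 1.5000
  p(Y=2) = 11/24, H(X|Y=2) = 1.4949
H(X|Y) = 0.2083×1.5219 + 0.3333×1.5000 + 0.4583×1.4949 = 1.5022 bits


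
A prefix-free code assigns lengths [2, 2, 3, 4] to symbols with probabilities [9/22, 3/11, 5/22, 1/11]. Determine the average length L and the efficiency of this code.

Average length L = Σ p_i × l_i = 2.4091 bits
Entropy H = 1.8390 bits
Efficiency η = H/L × 100% = 76.34%


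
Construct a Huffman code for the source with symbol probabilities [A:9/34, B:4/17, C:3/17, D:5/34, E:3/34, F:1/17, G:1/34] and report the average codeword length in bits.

Huffman tree construction:
Combine smallest probabilities repeatedly
Resulting codes:
  A: 10 (length 2)
  B: 01 (length 2)
  C: 111 (length 3)
  D: 110 (length 3)
  E: 000 (length 3)
  F: 0011 (length 4)
  G: 0010 (length 4)
Average length = Σ p(s) × length(s) = 2.5882 bits


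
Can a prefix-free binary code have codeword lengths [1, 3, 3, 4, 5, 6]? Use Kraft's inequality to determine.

Kraft inequality: Σ 2^(-l_i) ≤ 1 for prefix-free code
Calculating: 2^(-1) + 2^(-3) + 2^(-3) + 2^(-4) + 2^(-5) + 2^(-6)
= 0.5 + 0.125 + 0.125 + 0.0625 + 0.03125 + 0.015625
= 0.8594
Since 0.8594 ≤ 1, prefix-free code exists


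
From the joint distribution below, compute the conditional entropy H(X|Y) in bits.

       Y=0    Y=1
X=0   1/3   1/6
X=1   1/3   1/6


H(X|Y) = Σ_y p(y) H(X|Y=y)
  p(Y=0) = 2/3, H(X|Y=0) = 1.0000
  p(Y=1) = 1/3, H(X|Y=1) = 1.0000
H(X|Y) = 0.6667×1.0000 + 0.3333×1.0000 = 1.0000 bits


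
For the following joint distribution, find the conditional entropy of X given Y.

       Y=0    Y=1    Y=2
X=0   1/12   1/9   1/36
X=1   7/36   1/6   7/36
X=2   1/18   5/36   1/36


H(X|Y) = Σ_y p(y) H(X|Y=y)
  p(Y=0) = 1/3, H(X|Y=0) = 1.3844
  p(Y=1) = 5/12, H(X|Y=1) = 1.5656
  p(Y=2) = 1/4, H(X|Y=2) = 0.9864
H(X|Y) = 0.3333×1.3844 + 0.4167×1.5656 + 0.2500×0.9864 = 1.3604 bits


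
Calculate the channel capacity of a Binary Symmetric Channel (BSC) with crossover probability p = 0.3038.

For BSC with error probability p:
C = 1 - H(p) where H(p) is binary entropy
H(0.3038) = -0.3038 × log₂(0.3038) - 0.6962 × log₂(0.6962)
H(p) = 0.8859
C = 1 - 0.8859 = 0.1141 bits/use


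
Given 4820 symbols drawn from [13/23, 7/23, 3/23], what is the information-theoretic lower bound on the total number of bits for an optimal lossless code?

Entropy H = 1.3709 bits/symbol
Minimum bits = H × n = 1.3709 × 4820
= 6607.56 bits


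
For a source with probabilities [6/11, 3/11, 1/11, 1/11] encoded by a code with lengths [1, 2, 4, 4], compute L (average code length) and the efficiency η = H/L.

Average length L = Σ p_i × l_i = 1.8182 bits
Entropy H = 1.6172 bits
Efficiency η = H/L × 100% = 88.95%


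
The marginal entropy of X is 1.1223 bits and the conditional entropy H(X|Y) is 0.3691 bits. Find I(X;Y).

I(X;Y) = H(X) - H(X|Y)
I(X;Y) = 1.1223 - 0.3691 = 0.7532 bits


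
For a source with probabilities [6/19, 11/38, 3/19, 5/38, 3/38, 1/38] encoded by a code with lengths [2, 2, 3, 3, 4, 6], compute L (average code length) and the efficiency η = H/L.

Average length L = Σ p_i × l_i = 2.5526 bits
Entropy H = 2.2756 bits
Efficiency η = H/L × 100% = 89.15%


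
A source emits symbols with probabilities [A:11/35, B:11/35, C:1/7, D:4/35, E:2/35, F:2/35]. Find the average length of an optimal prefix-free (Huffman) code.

Huffman tree construction:
Combine smallest probabilities repeatedly
Resulting codes:
  A: 10 (length 2)
  B: 11 (length 2)
  C: 00 (length 2)
  D: 010 (length 3)
  E: 0110 (length 4)
  F: 0111 (length 4)
Average length = Σ p(s) × length(s) = 2.3429 bits


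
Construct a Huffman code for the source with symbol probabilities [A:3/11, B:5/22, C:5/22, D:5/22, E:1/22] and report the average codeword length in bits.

Huffman tree construction:
Combine smallest probabilities repeatedly
Resulting codes:
  A: 10 (length 2)
  B: 111 (length 3)
  C: 00 (length 2)
  D: 01 (length 2)
  E: 110 (length 3)
Average length = Σ p(s) × length(s) = 2.2727 bits


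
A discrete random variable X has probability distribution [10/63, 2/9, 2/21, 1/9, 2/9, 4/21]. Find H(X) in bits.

H(X) = -Σ p(x) log₂ p(x)
  -10/63 × log₂(10/63) = 0.4215
  -2/9 × log₂(2/9) = 0.4822
  -2/21 × log₂(2/21) = 0.3231
  -1/9 × log₂(1/9) = 0.3522
  -2/9 × log₂(2/9) = 0.4822
  -4/21 × log₂(4/21) = 0.4557
H(X) = 2.5169 bits


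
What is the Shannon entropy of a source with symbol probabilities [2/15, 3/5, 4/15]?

H(X) = -Σ p(x) log₂ p(x)
  -2/15 × log₂(2/15) = 0.3876
  -3/5 × log₂(3/5) = 0.4422
  -4/15 × log₂(4/15) = 0.5085
H(X) = 1.3383 bits


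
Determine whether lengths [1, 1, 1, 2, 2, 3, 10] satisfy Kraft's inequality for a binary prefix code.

Kraft inequality: Σ 2^(-l_i) ≤ 1 for prefix-free code
Calculating: 2^(-1) + 2^(-1) + 2^(-1) + 2^(-2) + 2^(-2) + 2^(-3) + 2^(-10)
= 0.5 + 0.5 + 0.5 + 0.25 + 0.25 + 0.125 + 0.0009765625
= 2.1260
Since 2.1260 > 1, prefix-free code does not exist


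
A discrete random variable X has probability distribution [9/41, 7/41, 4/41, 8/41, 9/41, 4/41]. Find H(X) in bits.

H(X) = -Σ p(x) log₂ p(x)
  -9/41 × log₂(9/41) = 0.4802
  -7/41 × log₂(7/41) = 0.4354
  -4/41 × log₂(4/41) = 0.3276
  -8/41 × log₂(8/41) = 0.4600
  -9/41 × log₂(9/41) = 0.4802
  -4/41 × log₂(4/41) = 0.3276
H(X) = 2.5110 bits


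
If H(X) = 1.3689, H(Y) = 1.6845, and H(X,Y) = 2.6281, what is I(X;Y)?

I(X;Y) = H(X) + H(Y) - H(X,Y)
I(X;Y) = 1.3689 + 1.6845 - 2.6281 = 0.4253 bits


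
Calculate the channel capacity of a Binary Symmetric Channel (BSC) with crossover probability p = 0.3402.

For BSC with error probability p:
C = 1 - H(p) where H(p) is binary entropy
H(0.3402) = -0.3402 × log₂(0.3402) - 0.6598 × log₂(0.6598)
H(p) = 0.9250
C = 1 - 0.9250 = 0.0750 bits/use


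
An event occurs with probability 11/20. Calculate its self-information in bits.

Information content I(x) = -log₂(p(x))
I = -log₂(11/20) = -log₂(0.5500)
I = 0.8625 bits


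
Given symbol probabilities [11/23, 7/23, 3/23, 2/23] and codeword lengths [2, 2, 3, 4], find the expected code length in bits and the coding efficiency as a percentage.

Average length L = Σ p_i × l_i = 2.3043 bits
Entropy H = 1.7209 bits
Efficiency η = H/L × 100% = 74.68%


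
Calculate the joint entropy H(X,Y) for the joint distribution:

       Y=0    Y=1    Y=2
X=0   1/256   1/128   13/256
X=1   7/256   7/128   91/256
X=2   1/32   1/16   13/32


H(X,Y) = -Σ p(x,y) log₂ p(x,y)
  p(0,0)=1/256: -0.0039 × log₂(0.0039) = 0.0312
  p(0,1)=1/128: -0.0078 × log₂(0.0078) = 0.0547
  p(0,2)=13/256: -0.0508 × log₂(0.0508) = 0.2183
  p(1,0)=7/256: -0.0273 × log₂(0.0273) = 0.1420
  p(1,1)=7/128: -0.0547 × log₂(0.0547) = 0.2293
  p(1,2)=91/256: -0.3555 × log₂(0.3555) = 0.5304
  p(2,0)=1/32: -0.0312 × log₂(0.0312) = 0.1562
  p(2,1)=1/16: -0.0625 × log₂(0.0625) = 0.2500
  p(2,2)=13/32: -0.4062 × log₂(0.4062) = 0.5279
H(X,Y) = 2.1402 bits


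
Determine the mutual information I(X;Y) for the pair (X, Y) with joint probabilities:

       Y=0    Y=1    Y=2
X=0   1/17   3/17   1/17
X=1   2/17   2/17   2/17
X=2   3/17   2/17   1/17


H(X) = 1.5799, H(Y) = 1.5486, H(X,Y) = 3.0575
I(X;Y) = H(X) + H(Y) - H(X,Y) = 0.0710 bits


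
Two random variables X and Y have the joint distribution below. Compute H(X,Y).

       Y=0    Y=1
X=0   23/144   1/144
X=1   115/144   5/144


H(X,Y) = -Σ p(x,y) log₂ p(x,y)
  p(0,0)=23/144: -0.1597 × log₂(0.1597) = 0.4227
  p(0,1)=1/144: -0.0069 × log₂(0.0069) = 0.0498
  p(1,0)=115/144: -0.7986 × log₂(0.7986) = 0.2591
  p(1,1)=5/144: -0.0347 × log₂(0.0347) = 0.1683
H(X,Y) = 0.8999 bits


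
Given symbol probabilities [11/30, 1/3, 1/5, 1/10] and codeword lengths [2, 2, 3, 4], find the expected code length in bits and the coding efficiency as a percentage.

Average length L = Σ p_i × l_i = 2.4000 bits
Entropy H = 1.8556 bits
Efficiency η = H/L × 100% = 77.32%


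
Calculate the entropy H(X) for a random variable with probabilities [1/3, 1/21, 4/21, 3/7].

H(X) = -Σ p(x) log₂ p(x)
  -1/3 × log₂(1/3) = 0.5283
  -1/21 × log₂(1/21) = 0.2092
  -4/21 × log₂(4/21) = 0.4557
  -3/7 × log₂(3/7) = 0.5239
H(X) = 1.7170 bits


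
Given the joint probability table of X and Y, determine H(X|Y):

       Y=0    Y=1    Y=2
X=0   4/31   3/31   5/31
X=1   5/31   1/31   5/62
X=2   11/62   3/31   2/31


H(X|Y) = Σ_y p(y) H(X|Y=y)
  p(Y=0) = 29/62, H(X|Y=0) = 1.5727
  p(Y=1) = 7/31, H(X|Y=1) = 1.4488
  p(Y=2) = 19/62, H(X|Y=2) = 1.4675
H(X|Y) = 0.4677×1.5727 + 0.2258×1.4488 + 0.3065×1.4675 = 1.5125 bits


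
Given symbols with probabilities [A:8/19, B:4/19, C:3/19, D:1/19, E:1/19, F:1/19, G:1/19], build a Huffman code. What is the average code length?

Huffman tree construction:
Combine smallest probabilities repeatedly
Resulting codes:
  A: 0 (length 1)
  B: 111 (length 3)
  C: 110 (length 3)
  D: 1000 (length 4)
  E: 1001 (length 4)
  F: 1010 (length 4)
  G: 1011 (length 4)
Average length = Σ p(s) × length(s) = 2.3684 bits


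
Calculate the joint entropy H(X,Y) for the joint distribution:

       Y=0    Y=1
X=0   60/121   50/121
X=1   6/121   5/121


H(X,Y) = -Σ p(x,y) log₂ p(x,y)
  p(0,0)=60/121: -0.4959 × log₂(0.4959) = 0.5018
  p(0,1)=50/121: -0.4132 × log₂(0.4132) = 0.5269
  p(1,0)=6/121: -0.0496 × log₂(0.0496) = 0.2149
  p(1,1)=5/121: -0.0413 × log₂(0.0413) = 0.1900
H(X,Y) = 1.4335 bits


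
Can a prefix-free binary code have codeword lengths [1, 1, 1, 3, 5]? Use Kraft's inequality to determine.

Kraft inequality: Σ 2^(-l_i) ≤ 1 for prefix-free code
Calculating: 2^(-1) + 2^(-1) + 2^(-1) + 2^(-3) + 2^(-5)
= 0.5 + 0.5 + 0.5 + 0.125 + 0.03125
= 1.6562
Since 1.6562 > 1, prefix-free code does not exist


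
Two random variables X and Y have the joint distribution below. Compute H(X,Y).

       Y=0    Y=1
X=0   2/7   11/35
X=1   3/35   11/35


H(X,Y) = -Σ p(x,y) log₂ p(x,y)
  p(0,0)=2/7: -0.2857 × log₂(0.2857) = 0.5164
  p(0,1)=11/35: -0.3143 × log₂(0.3143) = 0.5248
  p(1,0)=3/35: -0.0857 × log₂(0.0857) = 0.3038
  p(1,1)=11/35: -0.3143 × log₂(0.3143) = 0.5248
H(X,Y) = 1.8698 bits


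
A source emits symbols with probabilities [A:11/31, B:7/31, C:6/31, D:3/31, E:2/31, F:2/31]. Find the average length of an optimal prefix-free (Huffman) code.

Huffman tree construction:
Combine smallest probabilities repeatedly
Resulting codes:
  A: 11 (length 2)
  B: 01 (length 2)
  C: 00 (length 2)
  D: 100 (length 3)
  E: 1010 (length 4)
  F: 1011 (length 4)
Average length = Σ p(s) × length(s) = 2.3548 bits


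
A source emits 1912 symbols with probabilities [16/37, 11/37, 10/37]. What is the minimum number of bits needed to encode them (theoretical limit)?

Entropy H = 1.5534 bits/symbol
Minimum bits = H × n = 1.5534 × 1912
= 2970.15 bits


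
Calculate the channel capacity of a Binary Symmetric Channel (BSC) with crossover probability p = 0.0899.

For BSC with error probability p:
C = 1 - H(p) where H(p) is binary entropy
H(0.0899) = -0.0899 × log₂(0.0899) - 0.9101 × log₂(0.9101)
H(p) = 0.4361
C = 1 - 0.4361 = 0.5639 bits/use


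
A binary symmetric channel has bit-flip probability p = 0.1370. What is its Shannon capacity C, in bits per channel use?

For BSC with error probability p:
C = 1 - H(p) where H(p) is binary entropy
H(0.1370) = -0.1370 × log₂(0.1370) - 0.8630 × log₂(0.8630)
H(p) = 0.5763
C = 1 - 0.5763 = 0.4237 bits/use


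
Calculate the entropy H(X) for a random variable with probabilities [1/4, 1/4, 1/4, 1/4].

H(X) = -Σ p(x) log₂ p(x)
  -1/4 × log₂(1/4) = 0.5000
  -1/4 × log₂(1/4) = 0.5000
  -1/4 × log₂(1/4) = 0.5000
  -1/4 × log₂(1/4) = 0.5000
H(X) = 2.0000 bits


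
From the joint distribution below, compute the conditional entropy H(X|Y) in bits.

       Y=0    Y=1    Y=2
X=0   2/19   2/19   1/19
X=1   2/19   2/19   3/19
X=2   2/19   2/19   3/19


H(X|Y) = Σ_y p(y) H(X|Y=y)
  p(Y=0) = 6/19, H(X|Y=0) = 1.5850
  p(Y=1) = 6/19, H(X|Y=1) = 1.5850
  p(Y=2) = 7/19, H(X|Y=2) = 1.4488
H(X|Y) = 0.3158×1.5850 + 0.3158×1.5850 + 0.3684×1.4488 = 1.5348 bits


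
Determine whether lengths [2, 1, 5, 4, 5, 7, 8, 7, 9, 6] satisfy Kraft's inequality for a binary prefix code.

Kraft inequality: Σ 2^(-l_i) ≤ 1 for prefix-free code
Calculating: 2^(-2) + 2^(-1) + 2^(-5) + 2^(-4) + 2^(-5) + 2^(-7) + 2^(-8) + 2^(-7) + 2^(-9) + 2^(-6)
= 0.25 + 0.5 + 0.03125 + 0.0625 + 0.03125 + 0.0078125 + 0.00390625 + 0.0078125 + 0.001953125 + 0.015625
= 0.9121
Since 0.9121 ≤ 1, prefix-free code exists


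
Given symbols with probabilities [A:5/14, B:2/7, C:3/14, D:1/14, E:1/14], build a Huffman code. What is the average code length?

Huffman tree construction:
Combine smallest probabilities repeatedly
Resulting codes:
  A: 11 (length 2)
  B: 10 (length 2)
  C: 01 (length 2)
  D: 000 (length 3)
  E: 001 (length 3)
Average length = Σ p(s) × length(s) = 2.1429 bits


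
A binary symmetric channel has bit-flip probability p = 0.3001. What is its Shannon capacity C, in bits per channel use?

For BSC with error probability p:
C = 1 - H(p) where H(p) is binary entropy
H(0.3001) = -0.3001 × log₂(0.3001) - 0.6999 × log₂(0.6999)
H(p) = 0.8814
C = 1 - 0.8814 = 0.1186 bits/use


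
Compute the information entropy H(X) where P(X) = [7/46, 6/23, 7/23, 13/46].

H(X) = -Σ p(x) log₂ p(x)
  -7/46 × log₂(7/46) = 0.4133
  -6/23 × log₂(6/23) = 0.5057
  -7/23 × log₂(7/23) = 0.5223
  -13/46 × log₂(13/46) = 0.5152
H(X) = 1.9566 bits


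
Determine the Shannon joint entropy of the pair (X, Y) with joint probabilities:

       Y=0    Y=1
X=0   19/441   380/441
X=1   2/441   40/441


H(X,Y) = -Σ p(x,y) log₂ p(x,y)
  p(0,0)=19/441: -0.0431 × log₂(0.0431) = 0.1955
  p(0,1)=380/441: -0.8617 × log₂(0.8617) = 0.1851
  p(1,0)=2/441: -0.0045 × log₂(0.0045) = 0.0353
  p(1,1)=40/441: -0.0907 × log₂(0.0907) = 0.3141
H(X,Y) = 0.7299 bits


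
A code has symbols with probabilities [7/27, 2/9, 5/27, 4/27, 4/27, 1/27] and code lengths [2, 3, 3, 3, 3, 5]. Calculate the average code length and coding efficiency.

Average length L = Σ p_i × l_i = 2.8148 bits
Entropy H = 2.4300 bits
Efficiency η = H/L × 100% = 86.33%


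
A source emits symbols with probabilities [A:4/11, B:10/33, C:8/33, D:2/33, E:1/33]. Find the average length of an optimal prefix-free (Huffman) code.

Huffman tree construction:
Combine smallest probabilities repeatedly
Resulting codes:
  A: 0 (length 1)
  B: 10 (length 2)
  C: 111 (length 3)
  D: 1101 (length 4)
  E: 1100 (length 4)
Average length = Σ p(s) × length(s) = 2.0606 bits


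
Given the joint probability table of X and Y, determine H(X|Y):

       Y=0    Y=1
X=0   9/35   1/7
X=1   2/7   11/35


H(X|Y) = Σ_y p(y) H(X|Y=y)
  p(Y=0) = 19/35, H(X|Y=0) = 0.9980
  p(Y=1) = 16/35, H(X|Y=1) = 0.8960
H(X|Y) = 0.5429×0.9980 + 0.4571×0.8960 = 0.9514 bits


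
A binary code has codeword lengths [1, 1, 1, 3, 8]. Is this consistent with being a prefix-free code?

Kraft inequality: Σ 2^(-l_i) ≤ 1 for prefix-free code
Calculating: 2^(-1) + 2^(-1) + 2^(-1) + 2^(-3) + 2^(-8)
= 0.5 + 0.5 + 0.5 + 0.125 + 0.00390625
= 1.6289
Since 1.6289 > 1, prefix-free code does not exist


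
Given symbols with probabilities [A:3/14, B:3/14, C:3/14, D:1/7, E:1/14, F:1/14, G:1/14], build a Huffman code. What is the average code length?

Huffman tree construction:
Combine smallest probabilities repeatedly
Resulting codes:
  A: 111 (length 3)
  B: 00 (length 2)
  C: 01 (length 2)
  D: 101 (length 3)
  E: 1100 (length 4)
  F: 1101 (length 4)
  G: 100 (length 3)
Average length = Σ p(s) × length(s) = 2.7143 bits


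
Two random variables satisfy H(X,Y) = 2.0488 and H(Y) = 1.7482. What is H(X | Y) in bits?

Chain rule: H(X,Y) = H(X|Y) + H(Y)
H(X|Y) = H(X,Y) - H(Y) = 2.0488 - 1.7482 = 0.3006 bits


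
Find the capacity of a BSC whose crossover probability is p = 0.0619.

For BSC with error probability p:
C = 1 - H(p) where H(p) is binary entropy
H(0.0619) = -0.0619 × log₂(0.0619) - 0.9381 × log₂(0.9381)
H(p) = 0.3349
C = 1 - 0.3349 = 0.6651 bits/use


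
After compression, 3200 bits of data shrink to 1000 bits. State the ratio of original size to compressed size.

Compression ratio = Original / Compressed
= 3200 / 1000 = 3.20:1


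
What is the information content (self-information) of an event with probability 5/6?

Information content I(x) = -log₂(p(x))
I = -log₂(5/6) = -log₂(0.8333)
I = 0.2630 bits


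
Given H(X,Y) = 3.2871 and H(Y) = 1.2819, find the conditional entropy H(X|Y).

Chain rule: H(X,Y) = H(X|Y) + H(Y)
H(X|Y) = H(X,Y) - H(Y) = 3.2871 - 1.2819 = 2.0052 bits


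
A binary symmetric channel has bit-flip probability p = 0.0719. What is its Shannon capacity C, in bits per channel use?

For BSC with error probability p:
C = 1 - H(p) where H(p) is binary entropy
H(0.0719) = -0.0719 × log₂(0.0719) - 0.9281 × log₂(0.9281)
H(p) = 0.3730
C = 1 - 0.3730 = 0.6270 bits/use


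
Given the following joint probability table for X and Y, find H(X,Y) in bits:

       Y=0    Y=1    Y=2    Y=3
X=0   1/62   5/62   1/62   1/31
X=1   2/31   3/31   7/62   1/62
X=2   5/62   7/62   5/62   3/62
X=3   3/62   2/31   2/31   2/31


H(X,Y) = -Σ p(x,y) log₂ p(x,y)
  p(0,0)=1/62: -0.0161 × log₂(0.0161) = 0.0960
  p(0,1)=5/62: -0.0806 × log₂(0.0806) = 0.2929
  p(0,2)=1/62: -0.0161 × log₂(0.0161) = 0.0960
  p(0,3)=1/31: -0.0323 × log₂(0.0323) = 0.1598
  p(1,0)=2/31: -0.0645 × log₂(0.0645) = 0.2551
  p(1,1)=3/31: -0.0968 × log₂(0.0968) = 0.3261
  p(1,2)=7/62: -0.1129 × log₂(0.1129) = 0.3553
  p(1,3)=1/62: -0.0161 × log₂(0.0161) = 0.0960
  p(2,0)=5/62: -0.0806 × log₂(0.0806) = 0.2929
  p(2,1)=7/62: -0.1129 × log₂(0.1129) = 0.3553
  p(2,2)=5/62: -0.0806 × log₂(0.0806) = 0.2929
  p(2,3)=3/62: -0.0484 × log₂(0.0484) = 0.2114
  p(3,0)=3/62: -0.0484 × log₂(0.0484) = 0.2114
  p(3,1)=2/31: -0.0645 × log₂(0.0645) = 0.2551
  p(3,2)=2/31: -0.0645 × log₂(0.0645) = 0.2551
  p(3,3)=2/31: -0.0645 × log₂(0.0645) = 0.2551
H(X,Y) = 3.8066 bits


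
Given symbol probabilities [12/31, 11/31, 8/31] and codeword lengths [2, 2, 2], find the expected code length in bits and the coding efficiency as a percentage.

Average length L = Σ p_i × l_i = 2.0000 bits
Entropy H = 1.5647 bits
Efficiency η = H/L × 100% = 78.24%


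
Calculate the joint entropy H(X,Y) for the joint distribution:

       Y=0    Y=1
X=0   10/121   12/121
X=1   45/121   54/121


H(X,Y) = -Σ p(x,y) log₂ p(x,y)
  p(0,0)=10/121: -0.0826 × log₂(0.0826) = 0.2973
  p(0,1)=12/121: -0.0992 × log₂(0.0992) = 0.3306
  p(1,0)=45/121: -0.3719 × log₂(0.3719) = 0.5307
  p(1,1)=54/121: -0.4463 × log₂(0.4463) = 0.5195
H(X,Y) = 1.6781 bits


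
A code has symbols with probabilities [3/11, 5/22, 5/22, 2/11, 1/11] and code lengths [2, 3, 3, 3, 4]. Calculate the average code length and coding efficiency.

Average length L = Σ p_i × l_i = 2.8182 bits
Entropy H = 2.2445 bits
Efficiency η = H/L × 100% = 79.64%


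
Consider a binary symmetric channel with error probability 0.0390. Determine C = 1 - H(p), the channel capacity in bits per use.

For BSC with error probability p:
C = 1 - H(p) where H(p) is binary entropy
H(0.0390) = -0.0390 × log₂(0.0390) - 0.9610 × log₂(0.9610)
H(p) = 0.2377
C = 1 - 0.2377 = 0.7623 bits/use


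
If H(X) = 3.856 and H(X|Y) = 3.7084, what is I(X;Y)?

I(X;Y) = H(X) - H(X|Y)
I(X;Y) = 3.856 - 3.7084 = 0.1476 bits


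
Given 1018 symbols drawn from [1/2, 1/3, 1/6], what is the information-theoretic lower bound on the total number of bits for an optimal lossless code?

Entropy H = 1.4591 bits/symbol
Minimum bits = H × n = 1.4591 × 1018
= 1485.41 bits


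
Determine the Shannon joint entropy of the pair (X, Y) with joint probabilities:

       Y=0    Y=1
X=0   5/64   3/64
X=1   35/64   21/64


H(X,Y) = -Σ p(x,y) log₂ p(x,y)
  p(0,0)=5/64: -0.0781 × log₂(0.0781) = 0.2873
  p(0,1)=3/64: -0.0469 × log₂(0.0469) = 0.2070
  p(1,0)=35/64: -0.5469 × log₂(0.5469) = 0.4762
  p(1,1)=21/64: -0.3281 × log₂(0.3281) = 0.5275
H(X,Y) = 1.4980 bits


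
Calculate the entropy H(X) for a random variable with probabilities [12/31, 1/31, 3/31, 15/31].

H(X) = -Σ p(x) log₂ p(x)
  -12/31 × log₂(12/31) = 0.5300
  -1/31 × log₂(1/31) = 0.1598
  -3/31 × log₂(3/31) = 0.3261
  -15/31 × log₂(15/31) = 0.5068
H(X) = 1.5227 bits


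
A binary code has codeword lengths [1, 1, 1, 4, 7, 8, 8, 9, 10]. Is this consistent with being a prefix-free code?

Kraft inequality: Σ 2^(-l_i) ≤ 1 for prefix-free code
Calculating: 2^(-1) + 2^(-1) + 2^(-1) + 2^(-4) + 2^(-7) + 2^(-8) + 2^(-8) + 2^(-9) + 2^(-10)
= 0.5 + 0.5 + 0.5 + 0.0625 + 0.0078125 + 0.00390625 + 0.00390625 + 0.001953125 + 0.0009765625
= 1.5811
Since 1.5811 > 1, prefix-free code does not exist


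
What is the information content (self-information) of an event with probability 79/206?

Information content I(x) = -log₂(p(x))
I = -log₂(79/206) = -log₂(0.3835)
I = 1.3827 bits


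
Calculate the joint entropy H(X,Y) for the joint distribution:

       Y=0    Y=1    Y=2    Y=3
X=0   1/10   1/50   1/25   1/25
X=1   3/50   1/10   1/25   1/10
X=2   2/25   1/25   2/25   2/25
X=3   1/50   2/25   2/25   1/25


H(X,Y) = -Σ p(x,y) log₂ p(x,y)
  p(0,0)=1/10: -0.1000 × log₂(0.1000) = 0.3322
  p(0,1)=1/50: -0.0200 × log₂(0.0200) = 0.1129
  p(0,2)=1/25: -0.0400 × log₂(0.0400) = 0.1858
  p(0,3)=1/25: -0.0400 × log₂(0.0400) = 0.1858
  p(1,0)=3/50: -0.0600 × log₂(0.0600) = 0.2435
  p(1,1)=1/10: -0.1000 × log₂(0.1000) = 0.3322
  p(1,2)=1/25: -0.0400 × log₂(0.0400) = 0.1858
  p(1,3)=1/10: -0.1000 × log₂(0.1000) = 0.3322
  p(2,0)=2/25: -0.0800 × log₂(0.0800) = 0.2915
  p(2,1)=1/25: -0.0400 × log₂(0.0400) = 0.1858
  p(2,2)=2/25: -0.0800 × log₂(0.0800) = 0.2915
  p(2,3)=2/25: -0.0800 × log₂(0.0800) = 0.2915
  p(3,0)=1/50: -0.0200 × log₂(0.0200) = 0.1129
  p(3,1)=2/25: -0.0800 × log₂(0.0800) = 0.2915
  p(3,2)=2/25: -0.0800 × log₂(0.0800) = 0.2915
  p(3,3)=1/25: -0.0400 × log₂(0.0400) = 0.1858
H(X,Y) = 3.8522 bits


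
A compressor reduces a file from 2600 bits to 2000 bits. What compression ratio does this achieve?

Compression ratio = Original / Compressed
= 2600 / 2000 = 1.30:1


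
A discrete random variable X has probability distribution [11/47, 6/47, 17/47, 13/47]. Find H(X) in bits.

H(X) = -Σ p(x) log₂ p(x)
  -11/47 × log₂(11/47) = 0.4904
  -6/47 × log₂(6/47) = 0.3791
  -17/47 × log₂(17/47) = 0.5307
  -13/47 × log₂(13/47) = 0.5128
H(X) = 1.9130 bits


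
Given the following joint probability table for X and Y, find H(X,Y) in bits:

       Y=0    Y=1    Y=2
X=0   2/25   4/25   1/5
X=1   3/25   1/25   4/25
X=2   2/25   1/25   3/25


H(X,Y) = -Σ p(x,y) log₂ p(x,y)
  p(0,0)=2/25: -0.0800 × log₂(0.0800) = 0.2915
  p(0,1)=4/25: -0.1600 × log₂(0.1600) = 0.4230
  p(0,2)=1/5: -0.2000 × log₂(0.2000) = 0.4644
  p(1,0)=3/25: -0.1200 × log₂(0.1200) = 0.3671
  p(1,1)=1/25: -0.0400 × log₂(0.0400) = 0.1858
  p(1,2)=4/25: -0.1600 × log₂(0.1600) = 0.4230
  p(2,0)=2/25: -0.0800 × log₂(0.0800) = 0.2915
  p(2,1)=1/25: -0.0400 × log₂(0.0400) = 0.1858
  p(2,2)=3/25: -0.1200 × log₂(0.1200) = 0.3671
H(X,Y) = 2.9991 bits


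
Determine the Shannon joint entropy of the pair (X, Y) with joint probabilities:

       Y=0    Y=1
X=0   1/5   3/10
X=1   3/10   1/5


H(X,Y) = -Σ p(x,y) log₂ p(x,y)
  p(0,0)=1/5: -0.2000 × log₂(0.2000) = 0.4644
  p(0,1)=3/10: -0.3000 × log₂(0.3000) = 0.5211
  p(1,0)=3/10: -0.3000 × log₂(0.3000) = 0.5211
  p(1,1)=1/5: -0.2000 × log₂(0.2000) = 0.4644
H(X,Y) = 1.9710 bits


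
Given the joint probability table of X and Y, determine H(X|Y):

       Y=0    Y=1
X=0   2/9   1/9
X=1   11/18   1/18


H(X|Y) = Σ_y p(y) H(X|Y=y)
  p(Y=0) = 5/6, H(X|Y=0) = 0.8366
  p(Y=1) = 1/6, H(X|Y=1) = 0.9183
H(X|Y) = 0.8333×0.8366 + 0.1667×0.9183 = 0.8502 bits


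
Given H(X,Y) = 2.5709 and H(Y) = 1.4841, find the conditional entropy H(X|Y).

Chain rule: H(X,Y) = H(X|Y) + H(Y)
H(X|Y) = H(X,Y) - H(Y) = 2.5709 - 1.4841 = 1.0868 bits


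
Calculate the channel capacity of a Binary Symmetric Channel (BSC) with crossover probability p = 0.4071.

For BSC with error probability p:
C = 1 - H(p) where H(p) is binary entropy
H(0.4071) = -0.4071 × log₂(0.4071) - 0.5929 × log₂(0.5929)
H(p) = 0.9750
C = 1 - 0.9750 = 0.0250 bits/use


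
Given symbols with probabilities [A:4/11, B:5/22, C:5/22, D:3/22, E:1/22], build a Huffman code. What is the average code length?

Huffman tree construction:
Combine smallest probabilities repeatedly
Resulting codes:
  A: 11 (length 2)
  B: 01 (length 2)
  C: 10 (length 2)
  D: 001 (length 3)
  E: 000 (length 3)
Average length = Σ p(s) × length(s) = 2.1818 bits


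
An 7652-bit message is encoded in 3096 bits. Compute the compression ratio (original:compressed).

Compression ratio = Original / Compressed
= 7652 / 3096 = 2.47:1


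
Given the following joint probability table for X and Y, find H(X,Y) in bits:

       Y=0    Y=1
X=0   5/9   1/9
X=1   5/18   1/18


H(X,Y) = -Σ p(x,y) log₂ p(x,y)
  p(0,0)=5/9: -0.5556 × log₂(0.5556) = 0.4711
  p(0,1)=1/9: -0.1111 × log₂(0.1111) = 0.3522
  p(1,0)=5/18: -0.2778 × log₂(0.2778) = 0.5133
  p(1,1)=1/18: -0.0556 × log₂(0.0556) = 0.2317
H(X,Y) = 1.5683 bits


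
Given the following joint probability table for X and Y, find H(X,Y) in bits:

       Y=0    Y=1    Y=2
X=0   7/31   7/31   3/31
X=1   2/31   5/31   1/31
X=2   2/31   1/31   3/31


H(X,Y) = -Σ p(x,y) log₂ p(x,y)
  p(0,0)=7/31: -0.2258 × log₂(0.2258) = 0.4848
  p(0,1)=7/31: -0.2258 × log₂(0.2258) = 0.4848
  p(0,2)=3/31: -0.0968 × log₂(0.0968) = 0.3261
  p(1,0)=2/31: -0.0645 × log₂(0.0645) = 0.2551
  p(1,1)=5/31: -0.1613 × log₂(0.1613) = 0.4246
  p(1,2)=1/31: -0.0323 × log₂(0.0323) = 0.1598
  p(2,0)=2/31: -0.0645 × log₂(0.0645) = 0.2551
  p(2,1)=1/31: -0.0323 × log₂(0.0323) = 0.1598
  p(2,2)=3/31: -0.0968 × log₂(0.0968) = 0.3261
H(X,Y) = 2.8761 bits


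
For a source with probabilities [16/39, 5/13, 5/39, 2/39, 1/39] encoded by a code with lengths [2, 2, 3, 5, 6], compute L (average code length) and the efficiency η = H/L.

Average length L = Σ p_i × l_i = 2.3846 bits
Entropy H = 1.7928 bits
Efficiency η = H/L × 100% = 75.18%


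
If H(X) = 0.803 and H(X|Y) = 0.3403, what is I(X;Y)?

I(X;Y) = H(X) - H(X|Y)
I(X;Y) = 0.803 - 0.3403 = 0.4627 bits


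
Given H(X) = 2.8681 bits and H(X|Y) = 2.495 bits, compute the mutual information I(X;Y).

I(X;Y) = H(X) - H(X|Y)
I(X;Y) = 2.8681 - 2.495 = 0.3731 bits


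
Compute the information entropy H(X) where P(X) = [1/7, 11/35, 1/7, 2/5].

H(X) = -Σ p(x) log₂ p(x)
  -1/7 × log₂(1/7) = 0.4011
  -11/35 × log₂(11/35) = 0.5248
  -1/7 × log₂(1/7) = 0.4011
  -2/5 × log₂(2/5) = 0.5288
H(X) = 1.8557 bits


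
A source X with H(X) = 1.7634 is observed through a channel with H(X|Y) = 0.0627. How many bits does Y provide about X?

I(X;Y) = H(X) - H(X|Y)
I(X;Y) = 1.7634 - 0.0627 = 1.7007 bits


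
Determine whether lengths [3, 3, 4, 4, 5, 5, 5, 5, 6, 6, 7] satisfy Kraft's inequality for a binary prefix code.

Kraft inequality: Σ 2^(-l_i) ≤ 1 for prefix-free code
Calculating: 2^(-3) + 2^(-3) + 2^(-4) + 2^(-4) + 2^(-5) + 2^(-5) + 2^(-5) + 2^(-5) + 2^(-6) + 2^(-6) + 2^(-7)
= 0.125 + 0.125 + 0.0625 + 0.0625 + 0.03125 + 0.03125 + 0.03125 + 0.03125 + 0.015625 + 0.015625 + 0.0078125
= 0.5391
Since 0.5391 ≤ 1, prefix-free code exists


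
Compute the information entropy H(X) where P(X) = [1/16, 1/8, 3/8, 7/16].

H(X) = -Σ p(x) log₂ p(x)
  -1/16 × log₂(1/16) = 0.2500
  -1/8 × log₂(1/8) = 0.3750
  -3/8 × log₂(3/8) = 0.5306
  -7/16 × log₂(7/16) = 0.5218
H(X) = 1.6774 bits


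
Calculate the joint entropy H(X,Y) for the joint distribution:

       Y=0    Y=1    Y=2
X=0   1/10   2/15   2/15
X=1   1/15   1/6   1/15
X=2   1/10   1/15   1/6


H(X,Y) = -Σ p(x,y) log₂ p(x,y)
  p(0,0)=1/10: -0.1000 × log₂(0.1000) = 0.3322
  p(0,1)=2/15: -0.1333 × log₂(0.1333) = 0.3876
  p(0,2)=2/15: -0.1333 × log₂(0.1333) = 0.3876
  p(1,0)=1/15: -0.0667 × log₂(0.0667) = 0.2605
  p(1,1)=1/6: -0.1667 × log₂(0.1667) = 0.4308
  p(1,2)=1/15: -0.0667 × log₂(0.0667) = 0.2605
  p(2,0)=1/10: -0.1000 × log₂(0.1000) = 0.3322
  p(2,1)=1/15: -0.0667 × log₂(0.0667) = 0.2605
  p(2,2)=1/6: -0.1667 × log₂(0.1667) = 0.4308
H(X,Y) = 3.0826 bits


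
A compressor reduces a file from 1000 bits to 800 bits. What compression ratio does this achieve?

Compression ratio = Original / Compressed
= 1000 / 800 = 1.25:1


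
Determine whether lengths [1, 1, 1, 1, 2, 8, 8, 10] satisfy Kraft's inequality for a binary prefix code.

Kraft inequality: Σ 2^(-l_i) ≤ 1 for prefix-free code
Calculating: 2^(-1) + 2^(-1) + 2^(-1) + 2^(-1) + 2^(-2) + 2^(-8) + 2^(-8) + 2^(-10)
= 0.5 + 0.5 + 0.5 + 0.5 + 0.25 + 0.00390625 + 0.00390625 + 0.0009765625
= 2.2588
Since 2.2588 > 1, prefix-free code does not exist


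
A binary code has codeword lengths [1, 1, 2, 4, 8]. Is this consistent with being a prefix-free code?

Kraft inequality: Σ 2^(-l_i) ≤ 1 for prefix-free code
Calculating: 2^(-1) + 2^(-1) + 2^(-2) + 2^(-4) + 2^(-8)
= 0.5 + 0.5 + 0.25 + 0.0625 + 0.00390625
= 1.3164
Since 1.3164 > 1, prefix-free code does not exist


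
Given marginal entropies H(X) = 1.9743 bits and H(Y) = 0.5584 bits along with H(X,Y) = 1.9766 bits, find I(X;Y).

I(X;Y) = H(X) + H(Y) - H(X,Y)
I(X;Y) = 1.9743 + 0.5584 - 1.9766 = 0.5561 bits


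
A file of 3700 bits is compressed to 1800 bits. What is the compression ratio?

Compression ratio = Original / Compressed
= 3700 / 1800 = 2.06:1


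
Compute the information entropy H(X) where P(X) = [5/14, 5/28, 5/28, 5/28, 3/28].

H(X) = -Σ p(x) log₂ p(x)
  -5/14 × log₂(5/14) = 0.5305
  -5/28 × log₂(5/28) = 0.4438
  -5/28 × log₂(5/28) = 0.4438
  -5/28 × log₂(5/28) = 0.4438
  -3/28 × log₂(3/28) = 0.3453
H(X) = 2.2072 bits
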